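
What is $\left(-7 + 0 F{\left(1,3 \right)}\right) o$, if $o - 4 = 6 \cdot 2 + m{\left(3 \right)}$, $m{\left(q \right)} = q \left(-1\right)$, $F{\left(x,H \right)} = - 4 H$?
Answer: $-91$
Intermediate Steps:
$m{\left(q \right)} = - q$
$o = 13$ ($o = 4 + \left(6 \cdot 2 - 3\right) = 4 + \left(12 - 3\right) = 4 + 9 = 13$)
$\left(-7 + 0 F{\left(1,3 \right)}\right) o = \left(-7 + 0 \left(\left(-4\right) 3\right)\right) 13 = \left(-7 + 0 \left(-12\right)\right) 13 = \left(-7 + 0\right) 13 = \left(-7\right) 13 = -91$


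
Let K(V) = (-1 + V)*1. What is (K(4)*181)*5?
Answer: 2715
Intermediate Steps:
K(V) = -1 + V
(K(4)*181)*5 = ((-1 + 4)*181)*5 = (3*181)*5 = 543*5 = 2715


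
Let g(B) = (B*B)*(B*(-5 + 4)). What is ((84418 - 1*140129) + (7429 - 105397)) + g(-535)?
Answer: 152976696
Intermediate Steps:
g(B) = -B**3 (g(B) = B**2*(B*(-1)) = B**2*(-B) = -B**3)
((84418 - 1*140129) + (7429 - 105397)) + g(-535) = ((84418 - 1*140129) + (7429 - 105397)) - 1*(-535)**3 = ((84418 - 140129) - 97968) - 1*(-153130375) = (-55711 - 97968) + 153130375 = -153679 + 153130375 = 152976696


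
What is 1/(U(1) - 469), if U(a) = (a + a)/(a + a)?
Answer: -1/468 ≈ -0.0021368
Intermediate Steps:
U(a) = 1 (U(a) = (2*a)/((2*a)) = (2*a)*(1/(2*a)) = 1)
1/(U(1) - 469) = 1/(1 - 469) = 1/(-468) = -1/468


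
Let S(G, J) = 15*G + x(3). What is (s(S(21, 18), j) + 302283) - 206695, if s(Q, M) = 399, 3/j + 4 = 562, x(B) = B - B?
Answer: 95987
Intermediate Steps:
x(B) = 0
S(G, J) = 15*G (S(G, J) = 15*G + 0 = 15*G)
j = 1/186 (j = 3/(-4 + 562) = 3/558 = 3*(1/558) = 1/186 ≈ 0.0053763)
(s(S(21, 18), j) + 302283) - 206695 = (399 + 302283) - 206695 = 302682 - 206695 = 95987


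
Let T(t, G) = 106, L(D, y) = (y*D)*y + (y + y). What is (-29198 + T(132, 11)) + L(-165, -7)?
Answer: -37191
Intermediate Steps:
L(D, y) = 2*y + D*y² (L(D, y) = (D*y)*y + 2*y = D*y² + 2*y = 2*y + D*y²)
(-29198 + T(132, 11)) + L(-165, -7) = (-29198 + 106) - 7*(2 - 165*(-7)) = -29092 - 7*(2 + 1155) = -29092 - 7*1157 = -29092 - 8099 = -37191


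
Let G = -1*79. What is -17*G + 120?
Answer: 1463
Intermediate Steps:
G = -79
-17*G + 120 = -17*(-79) + 120 = 1343 + 120 = 1463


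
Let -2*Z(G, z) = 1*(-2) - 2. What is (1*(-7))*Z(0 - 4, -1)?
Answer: -14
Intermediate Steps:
Z(G, z) = 2 (Z(G, z) = -(1*(-2) - 2)/2 = -(-2 - 2)/2 = -1/2*(-4) = 2)
(1*(-7))*Z(0 - 4, -1) = (1*(-7))*2 = -7*2 = -14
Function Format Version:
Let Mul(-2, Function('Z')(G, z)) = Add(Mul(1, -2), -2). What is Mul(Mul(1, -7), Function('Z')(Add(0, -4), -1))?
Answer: -14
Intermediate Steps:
Function('Z')(G, z) = 2 (Function('Z')(G, z) = Mul(Rational(-1, 2), Add(Mul(1, -2), -2)) = Mul(Rational(-1, 2), Add(-2, -2)) = Mul(Rational(-1, 2), -4) = 2)
Mul(Mul(1, -7), Function('Z')(Add(0, -4), -1)) = Mul(Mul(1, -7), 2) = Mul(-7, 2) = -14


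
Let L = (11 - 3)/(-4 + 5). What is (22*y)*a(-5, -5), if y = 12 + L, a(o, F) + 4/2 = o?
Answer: -3080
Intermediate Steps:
L = 8 (L = 8/1 = 8*1 = 8)
a(o, F) = -2 + o
y = 20 (y = 12 + 8 = 20)
(22*y)*a(-5, -5) = (22*20)*(-2 - 5) = 440*(-7) = -3080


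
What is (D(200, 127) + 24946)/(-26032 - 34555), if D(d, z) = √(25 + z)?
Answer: -24946/60587 - 2*√38/60587 ≈ -0.41194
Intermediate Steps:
(D(200, 127) + 24946)/(-26032 - 34555) = (√(25 + 127) + 24946)/(-26032 - 34555) = (√152 + 24946)/(-60587) = (2*√38 + 24946)*(-1/60587) = (24946 + 2*√38)*(-1/60587) = -24946/60587 - 2*√38/60587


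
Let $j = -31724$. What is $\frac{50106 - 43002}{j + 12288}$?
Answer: $- \frac{1776}{4859} \approx -0.36551$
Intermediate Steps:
$\frac{50106 - 43002}{j + 12288} = \frac{50106 - 43002}{-31724 + 12288} = \frac{7104}{-19436} = 7104 \left(- \frac{1}{19436}\right) = - \frac{1776}{4859}$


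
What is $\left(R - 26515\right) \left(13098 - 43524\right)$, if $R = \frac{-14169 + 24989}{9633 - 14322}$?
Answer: $\frac{1261052781010}{1563} \approx 8.0682 \cdot 10^{8}$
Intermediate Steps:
$R = - \frac{10820}{4689}$ ($R = \frac{10820}{-4689} = 10820 \left(- \frac{1}{4689}\right) = - \frac{10820}{4689} \approx -2.3075$)
$\left(R - 26515\right) \left(13098 - 43524\right) = \left(- \frac{10820}{4689} - 26515\right) \left(13098 - 43524\right) = \left(- \frac{124339655}{4689}\right) \left(-30426\right) = \frac{1261052781010}{1563}$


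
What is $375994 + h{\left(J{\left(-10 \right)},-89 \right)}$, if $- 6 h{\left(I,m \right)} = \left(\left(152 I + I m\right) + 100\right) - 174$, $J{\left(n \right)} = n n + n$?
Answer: $\frac{1125184}{3} \approx 3.7506 \cdot 10^{5}$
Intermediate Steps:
$J{\left(n \right)} = n + n^{2}$ ($J{\left(n \right)} = n^{2} + n = n + n^{2}$)
$h{\left(I,m \right)} = \frac{37}{3} - \frac{76 I}{3} - \frac{I m}{6}$ ($h{\left(I,m \right)} = - \frac{\left(\left(152 I + I m\right) + 100\right) - 174}{6} = - \frac{\left(100 + 152 I + I m\right) - 174}{6} = - \frac{-74 + 152 I + I m}{6} = \frac{37}{3} - \frac{76 I}{3} - \frac{I m}{6}$)
$375994 + h{\left(J{\left(-10 \right)},-89 \right)} = 375994 - \left(- \frac{37}{3} + \frac{1}{6} \left(- 10 \left(1 - 10\right)\right) \left(-89\right) + \frac{76}{3} \left(-10\right) \left(1 - 10\right)\right) = 375994 - \left(- \frac{37}{3} + \frac{1}{6} \left(\left(-10\right) \left(-9\right)\right) \left(-89\right) + \frac{76}{3} \left(-10\right) \left(-9\right)\right) = 375994 - \left(\frac{6803}{3} - 1335\right) = 375994 + \left(\frac{37}{3} - 2280 + 1335\right) = 375994 - \frac{2798}{3} = \frac{1125184}{3}$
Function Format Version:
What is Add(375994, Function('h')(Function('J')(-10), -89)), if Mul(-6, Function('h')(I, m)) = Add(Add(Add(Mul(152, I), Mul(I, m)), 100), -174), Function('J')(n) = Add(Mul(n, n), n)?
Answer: Rational(1125184, 3) ≈ 3.7506e+5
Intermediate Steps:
Function('J')(n) = Add(n, Pow(n, 2)) (Function('J')(n) = Add(Pow(n, 2), n) = Add(n, Pow(n, 2)))
Function('h')(I, m) = Add(Rational(37, 3), Mul(Rational(-76, 3), I), Mul(Rational(-1, 6), I, m)) (Function('h')(I, m) = Mul(Rational(-1, 6), Add(Add(Add(Mul(152, I), Mul(I, m)), 100), -174)) = Mul(Rational(-1, 6), Add(Add(100, Mul(152, I), Mul(I, m)), -174)) = Mul(Rational(-1, 6), Add(-74, Mul(152, I), Mul(I, m))) = Add(Rational(37, 3), Mul(Rational(-76, 3), I), Mul(Rational(-1, 6), I, m)))
Add(375994, Function('h')(Function('J')(-10), -89)) = Add(375994, Add(Rational(37, 3), Mul(Rational(-76, 3), Mul(-10, Add(1, -10))), Mul(Rational(-1, 6), Mul(-10, Add(1, -10)), -89))) = Add(375994, Add(Rational(37, 3), Mul(Rational(-76, 3), Mul(-10, -9)), Mul(Rational(-1, 6), Mul(-10, -9), -89))) = Add(375994, Add(Rational(37, 3), Mul(Rational(-76, 3), 90), Mul(Rational(-1, 6), 90, -89))) = Add(375994, Add(Rational(37, 3), -2280, 1335)) = Add(375994, Rational(-2798, 3)) = Rational(1125184, 3)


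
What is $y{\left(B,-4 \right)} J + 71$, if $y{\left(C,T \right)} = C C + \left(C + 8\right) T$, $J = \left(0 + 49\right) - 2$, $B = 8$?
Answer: $71$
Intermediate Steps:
$J = 47$ ($J = 49 - 2 = 47$)
$y{\left(C,T \right)} = C^{2} + T \left(8 + C\right)$ ($y{\left(C,T \right)} = C^{2} + \left(8 + C\right) T = C^{2} + T \left(8 + C\right)$)
$y{\left(B,-4 \right)} J + 71 = \left(8^{2} + 8 \left(-4\right) + 8 \left(-4\right)\right) 47 + 71 = \left(64 - 32 - 32\right) 47 + 71 = 0 \cdot 47 + 71 = 0 + 71 = 71$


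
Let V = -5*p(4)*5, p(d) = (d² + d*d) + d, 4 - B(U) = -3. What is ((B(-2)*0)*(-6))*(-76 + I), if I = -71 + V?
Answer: 0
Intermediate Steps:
B(U) = 7 (B(U) = 4 - 1*(-3) = 4 + 3 = 7)
p(d) = d + 2*d² (p(d) = (d² + d²) + d = 2*d² + d = d + 2*d²)
V = -900 (V = -20*(1 + 2*4)*5 = -20*(1 + 8)*5 = -20*9*5 = -5*36*5 = -180*5 = -900)
I = -971 (I = -71 - 900 = -971)
((B(-2)*0)*(-6))*(-76 + I) = ((7*0)*(-6))*(-76 - 971) = (0*(-6))*(-1047) = 0*(-1047) = 0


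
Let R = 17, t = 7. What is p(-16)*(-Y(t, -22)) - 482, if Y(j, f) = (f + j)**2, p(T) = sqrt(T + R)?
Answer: -707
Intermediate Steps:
p(T) = sqrt(17 + T) (p(T) = sqrt(T + 17) = sqrt(17 + T))
p(-16)*(-Y(t, -22)) - 482 = sqrt(17 - 16)*(-(-22 + 7)**2) - 482 = sqrt(1)*(-1*(-15)**2) - 482 = 1*(-1*225) - 482 = 1*(-225) - 482 = -225 - 482 = -707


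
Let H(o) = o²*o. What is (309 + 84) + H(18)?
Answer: 6225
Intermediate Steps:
H(o) = o³
(309 + 84) + H(18) = (309 + 84) + 18³ = 393 + 5832 = 6225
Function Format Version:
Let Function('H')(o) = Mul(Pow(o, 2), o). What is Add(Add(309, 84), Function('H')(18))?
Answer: 6225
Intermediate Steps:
Function('H')(o) = Pow(o, 3)
Add(Add(309, 84), Function('H')(18)) = Add(Add(309, 84), Pow(18, 3)) = Add(393, 5832) = 6225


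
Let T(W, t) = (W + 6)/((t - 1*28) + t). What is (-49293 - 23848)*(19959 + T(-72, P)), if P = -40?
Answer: -26277586493/18 ≈ -1.4599e+9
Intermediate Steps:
T(W, t) = (6 + W)/(-28 + 2*t) (T(W, t) = (6 + W)/((t - 28) + t) = (6 + W)/((-28 + t) + t) = (6 + W)/(-28 + 2*t))
(-49293 - 23848)*(19959 + T(-72, P)) = (-49293 - 23848)*(19959 + (6 - 72)/(2*(-14 - 40))) = -73141*(19959 + (½)*(-66)/(-54)) = -73141*(19959 + (½)*(-1/54)*(-66)) = -73141*(19959 + 11/18) = -73141*359273/18 = -26277586493/18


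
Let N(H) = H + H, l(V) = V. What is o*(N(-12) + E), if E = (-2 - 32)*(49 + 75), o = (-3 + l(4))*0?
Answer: 0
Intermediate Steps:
N(H) = 2*H
o = 0 (o = (-3 + 4)*0 = 1*0 = 0)
E = -4216 (E = -34*124 = -4216)
o*(N(-12) + E) = 0*(2*(-12) - 4216) = 0*(-24 - 4216) = 0*(-4240) = 0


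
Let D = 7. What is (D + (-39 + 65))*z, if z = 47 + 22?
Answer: 2277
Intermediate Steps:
z = 69
(D + (-39 + 65))*z = (7 + (-39 + 65))*69 = (7 + 26)*69 = 33*69 = 2277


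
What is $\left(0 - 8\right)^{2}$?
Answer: $64$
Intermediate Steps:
$\left(0 - 8\right)^{2} = \left(-8\right)^{2} = 64$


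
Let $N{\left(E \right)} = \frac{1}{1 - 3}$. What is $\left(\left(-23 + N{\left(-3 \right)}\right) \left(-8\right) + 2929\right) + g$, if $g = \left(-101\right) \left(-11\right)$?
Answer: $4228$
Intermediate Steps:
$g = 1111$
$N{\left(E \right)} = - \frac{1}{2}$ ($N{\left(E \right)} = \frac{1}{-2} = - \frac{1}{2}$)
$\left(\left(-23 + N{\left(-3 \right)}\right) \left(-8\right) + 2929\right) + g = \left(\left(-23 - \frac{1}{2}\right) \left(-8\right) + 2929\right) + 1111 = \left(\left(- \frac{47}{2}\right) \left(-8\right) + 2929\right) + 1111 = \left(188 + 2929\right) + 1111 = 3117 + 1111 = 4228$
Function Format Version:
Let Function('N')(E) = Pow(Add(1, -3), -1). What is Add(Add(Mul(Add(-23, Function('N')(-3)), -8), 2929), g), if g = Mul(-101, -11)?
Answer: 4228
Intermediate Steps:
g = 1111
Function('N')(E) = Rational(-1, 2) (Function('N')(E) = Pow(-2, -1) = Rational(-1, 2))
Add(Add(Mul(Add(-23, Function('N')(-3)), -8), 2929), g) = Add(Add(Mul(Add(-23, Rational(-1, 2)), -8), 2929), 1111) = Add(Add(Mul(Rational(-47, 2), -8), 2929), 1111) = Add(Add(188, 2929), 1111) = Add(3117, 1111) = 4228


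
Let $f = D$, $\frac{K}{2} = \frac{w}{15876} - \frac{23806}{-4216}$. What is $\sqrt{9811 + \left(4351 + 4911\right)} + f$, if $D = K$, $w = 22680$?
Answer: $\frac{104401}{7378} + \sqrt{19073} \approx 152.26$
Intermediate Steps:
$K = \frac{104401}{7378}$ ($K = 2 \left(\frac{22680}{15876} - \frac{23806}{-4216}\right) = 2 \left(22680 \cdot \frac{1}{15876} - - \frac{11903}{2108}\right) = 2 \left(\frac{10}{7} + \frac{11903}{2108}\right) = 2 \cdot \frac{104401}{14756} = \frac{104401}{7378} \approx 14.15$)
$D = \frac{104401}{7378} \approx 14.15$
$f = \frac{104401}{7378} \approx 14.15$
$\sqrt{9811 + \left(4351 + 4911\right)} + f = \sqrt{9811 + \left(4351 + 4911\right)} + \frac{104401}{7378} = \sqrt{9811 + 9262} + \frac{104401}{7378} = \sqrt{19073} + \frac{104401}{7378} = \frac{104401}{7378} + \sqrt{19073}$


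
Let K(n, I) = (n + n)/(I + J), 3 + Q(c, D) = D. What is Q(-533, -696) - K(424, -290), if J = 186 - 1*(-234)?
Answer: -45859/65 ≈ -705.52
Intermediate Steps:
Q(c, D) = -3 + D
J = 420 (J = 186 + 234 = 420)
K(n, I) = 2*n/(420 + I) (K(n, I) = (n + n)/(I + 420) = (2*n)/(420 + I) = 2*n/(420 + I))
Q(-533, -696) - K(424, -290) = (-3 - 696) - 2*424/(420 - 290) = -699 - 2*424/130 = -699 - 1*424/65 = -699 - 424/65 = -45859/65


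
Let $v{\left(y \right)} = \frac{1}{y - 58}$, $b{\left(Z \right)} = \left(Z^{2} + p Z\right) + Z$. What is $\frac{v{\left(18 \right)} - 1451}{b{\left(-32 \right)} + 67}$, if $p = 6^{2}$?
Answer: $\frac{19347}{1240} \approx 15.602$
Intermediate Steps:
$p = 36$
$b{\left(Z \right)} = Z^{2} + 37 Z$ ($b{\left(Z \right)} = \left(Z^{2} + 36 Z\right) + Z = Z^{2} + 37 Z$)
$v{\left(y \right)} = \frac{1}{-58 + y}$
$\frac{v{\left(18 \right)} - 1451}{b{\left(-32 \right)} + 67} = \frac{\frac{1}{-58 + 18} - 1451}{- 32 \left(37 - 32\right) + 67} = \frac{\frac{1}{-40} - 1451}{\left(-32\right) 5 + 67} = \frac{- \frac{1}{40} - 1451}{-160 + 67} = - \frac{58041}{40 \left(-93\right)} = \left(- \frac{58041}{40}\right) \left(- \frac{1}{93}\right) = \frac{19347}{1240}$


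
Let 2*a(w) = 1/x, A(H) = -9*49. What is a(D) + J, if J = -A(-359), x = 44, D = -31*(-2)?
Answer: 38809/88 ≈ 441.01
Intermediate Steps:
A(H) = -441
D = 62
J = 441 (J = -1*(-441) = 441)
a(w) = 1/88 (a(w) = (½)/44 = (½)*(1/44) = 1/88)
a(D) + J = 1/88 + 441 = 38809/88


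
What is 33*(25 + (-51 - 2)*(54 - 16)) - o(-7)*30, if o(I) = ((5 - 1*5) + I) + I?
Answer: -65217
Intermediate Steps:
o(I) = 2*I (o(I) = ((5 - 5) + I) + I = (0 + I) + I = I + I = 2*I)
33*(25 + (-51 - 2)*(54 - 16)) - o(-7)*30 = 33*(25 + (-51 - 2)*(54 - 16)) - 2*(-7)*30 = 33*(25 - 53*38) - (-14)*30 = 33*(25 - 2014) - 1*(-420) = 33*(-1989) + 420 = -65637 + 420 = -65217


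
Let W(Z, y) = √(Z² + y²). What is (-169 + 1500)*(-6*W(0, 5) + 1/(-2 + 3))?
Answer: -38599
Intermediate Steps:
(-169 + 1500)*(-6*W(0, 5) + 1/(-2 + 3)) = (-169 + 1500)*(-6*√(0² + 5²) + 1/(-2 + 3)) = 1331*(-6*√(0 + 25) + 1/1) = 1331*(-6*√25 + 1) = 1331*(-6*5 + 1) = 1331*(-30 + 1) = 1331*(-29) = -38599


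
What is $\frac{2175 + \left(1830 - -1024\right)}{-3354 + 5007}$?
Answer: $\frac{5029}{1653} \approx 3.0423$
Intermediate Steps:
$\frac{2175 + \left(1830 - -1024\right)}{-3354 + 5007} = \frac{2175 + \left(1830 + 1024\right)}{1653} = \left(2175 + 2854\right) \frac{1}{1653} = 5029 \cdot \frac{1}{1653} = \frac{5029}{1653}$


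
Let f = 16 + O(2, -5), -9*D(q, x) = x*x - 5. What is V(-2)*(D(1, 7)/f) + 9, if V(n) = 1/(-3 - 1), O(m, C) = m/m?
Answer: 1388/153 ≈ 9.0719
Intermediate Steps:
O(m, C) = 1
D(q, x) = 5/9 - x²/9 (D(q, x) = -(x*x - 5)/9 = -(x² - 5)/9 = -(-5 + x²)/9 = 5/9 - x²/9)
f = 17 (f = 16 + 1 = 17)
V(n) = -¼ (V(n) = 1/(-4) = -¼)
V(-2)*(D(1, 7)/f) + 9 = -(5/9 - ⅑*7²)/(4*17) + 9 = -(5/9 - ⅑*49)/(4*17) + 9 = -(5/9 - 49/9)/(4*17) + 9 = -(-11)/(9*17) + 9 = -¼*(-44/153) + 9 = 11/153 + 9 = 1388/153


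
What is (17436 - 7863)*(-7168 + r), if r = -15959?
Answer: -221394771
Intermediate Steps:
(17436 - 7863)*(-7168 + r) = (17436 - 7863)*(-7168 - 15959) = 9573*(-23127) = -221394771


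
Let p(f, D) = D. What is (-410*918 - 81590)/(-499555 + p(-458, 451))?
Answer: 228985/249552 ≈ 0.91758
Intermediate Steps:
(-410*918 - 81590)/(-499555 + p(-458, 451)) = (-410*918 - 81590)/(-499555 + 451) = (-376380 - 81590)/(-499104) = -457970*(-1/499104) = 228985/249552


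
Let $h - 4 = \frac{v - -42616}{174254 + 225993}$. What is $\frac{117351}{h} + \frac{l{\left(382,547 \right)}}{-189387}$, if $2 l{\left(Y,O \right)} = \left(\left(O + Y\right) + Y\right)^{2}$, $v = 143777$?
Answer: $\frac{1976412232081753}{75223716766} \approx 26274.0$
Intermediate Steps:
$h = \frac{1787381}{400247}$ ($h = 4 + \frac{143777 - -42616}{174254 + 225993} = 4 + \frac{143777 + \left(-56233 + 98849\right)}{400247} = 4 + \left(143777 + 42616\right) \frac{1}{400247} = 4 + 186393 \cdot \frac{1}{400247} = 4 + \frac{186393}{400247} = \frac{1787381}{400247} \approx 4.4657$)
$l{\left(Y,O \right)} = \frac{\left(O + 2 Y\right)^{2}}{2}$ ($l{\left(Y,O \right)} = \frac{\left(\left(O + Y\right) + Y\right)^{2}}{2} = \frac{\left(O + 2 Y\right)^{2}}{2}$)
$\frac{117351}{h} + \frac{l{\left(382,547 \right)}}{-189387} = \frac{117351}{\frac{1787381}{400247}} + \frac{\frac{1}{2} \left(547 + 2 \cdot 382\right)^{2}}{-189387} = 117351 \cdot \frac{400247}{1787381} + \frac{\left(547 + 764\right)^{2}}{2} \left(- \frac{1}{189387}\right) = \frac{46969385697}{1787381} + \frac{1311^{2}}{2} \left(- \frac{1}{189387}\right) = \frac{46969385697}{1787381} + \frac{1}{2} \cdot 1718721 \left(- \frac{1}{189387}\right) = \frac{46969385697}{1787381} + \frac{1718721}{2} \left(- \frac{1}{189387}\right) = \frac{46969385697}{1787381} - \frac{190969}{42086} = \frac{1976412232081753}{75223716766}$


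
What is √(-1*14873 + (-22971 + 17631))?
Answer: I*√20213 ≈ 142.17*I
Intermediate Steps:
√(-1*14873 + (-22971 + 17631)) = √(-14873 - 5340) = √(-20213) = I*√20213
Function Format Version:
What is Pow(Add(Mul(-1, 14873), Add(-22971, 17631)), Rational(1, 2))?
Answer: Mul(I, Pow(20213, Rational(1, 2))) ≈ Mul(142.17, I)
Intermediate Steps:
Pow(Add(Mul(-1, 14873), Add(-22971, 17631)), Rational(1, 2)) = Pow(Add(-14873, -5340), Rational(1, 2)) = Pow(-20213, Rational(1, 2)) = Mul(I, Pow(20213, Rational(1, 2)))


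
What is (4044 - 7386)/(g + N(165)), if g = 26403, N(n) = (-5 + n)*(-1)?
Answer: -3342/26243 ≈ -0.12735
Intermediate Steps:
N(n) = 5 - n
(4044 - 7386)/(g + N(165)) = (4044 - 7386)/(26403 + (5 - 1*165)) = -3342/(26403 + (5 - 165)) = -3342/(26403 - 160) = -3342/26243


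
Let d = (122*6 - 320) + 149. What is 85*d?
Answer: 47685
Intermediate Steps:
d = 561 (d = (732 - 320) + 149 = 412 + 149 = 561)
85*d = 85*561 = 47685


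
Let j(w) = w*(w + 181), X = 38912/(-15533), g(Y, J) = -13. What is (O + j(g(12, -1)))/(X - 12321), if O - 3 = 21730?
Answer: -303654617/191421005 ≈ -1.5863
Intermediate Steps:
O = 21733 (O = 3 + 21730 = 21733)
X = -38912/15533 (X = 38912*(-1/15533) = -38912/15533 ≈ -2.5051)
j(w) = w*(181 + w)
(O + j(g(12, -1)))/(X - 12321) = (21733 - 13*(181 - 13))/(-38912/15533 - 12321) = (21733 - 13*168)/(-191421005/15533) = (21733 - 2184)*(-15533/191421005) = 19549*(-15533/191421005) = -303654617/191421005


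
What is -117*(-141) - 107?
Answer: 16390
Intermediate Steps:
-117*(-141) - 107 = 16497 - 107 = 16390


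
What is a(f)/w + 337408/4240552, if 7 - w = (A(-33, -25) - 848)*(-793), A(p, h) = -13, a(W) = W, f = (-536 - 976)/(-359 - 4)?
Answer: 248863560140/3127963142381 ≈ 0.079561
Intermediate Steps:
f = 504/121 (f = -1512/(-363) = -1512*(-1/363) = 504/121 ≈ 4.1653)
w = -682766 (w = 7 - (-13 - 848)*(-793) = 7 - (-861)*(-793) = 7 - 1*682773 = 7 - 682773 = -682766)
a(f)/w + 337408/4240552 = (504/121)/(-682766) + 337408/4240552 = (504/121)*(-1/682766) + 337408*(1/4240552) = -36/5901049 + 42176/530069 = 248863560140/3127963142381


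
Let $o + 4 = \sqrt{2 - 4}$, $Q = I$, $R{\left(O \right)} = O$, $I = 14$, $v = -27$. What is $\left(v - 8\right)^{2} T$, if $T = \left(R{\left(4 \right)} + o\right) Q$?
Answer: $17150 i \sqrt{2} \approx 24254.0 i$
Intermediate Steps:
$Q = 14$
$o = -4 + i \sqrt{2}$ ($o = -4 + \sqrt{2 - 4} = -4 + \sqrt{-2} = -4 + i \sqrt{2} \approx -4.0 + 1.4142 i$)
$T = 14 i \sqrt{2}$ ($T = \left(4 - \left(4 - i \sqrt{2}\right)\right) 14 = i \sqrt{2} \cdot 14 = 14 i \sqrt{2} \approx 19.799 i$)
$\left(v - 8\right)^{2} T = \left(-27 - 8\right)^{2} \cdot 14 i \sqrt{2} = \left(-35\right)^{2} \cdot 14 i \sqrt{2} = 1225 \cdot 14 i \sqrt{2} = 17150 i \sqrt{2}$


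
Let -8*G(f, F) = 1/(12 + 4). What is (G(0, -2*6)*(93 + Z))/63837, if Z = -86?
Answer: -7/8171136 ≈ -8.5667e-7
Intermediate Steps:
G(f, F) = -1/128 (G(f, F) = -1/(8*(12 + 4)) = -⅛/16 = -⅛*1/16 = -1/128)
(G(0, -2*6)*(93 + Z))/63837 = -(93 - 86)/128/63837 = -1/128*7*(1/63837) = -7/128*1/63837 = -7/8171136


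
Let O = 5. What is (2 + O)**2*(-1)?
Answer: -49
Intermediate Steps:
(2 + O)**2*(-1) = (2 + 5)**2*(-1) = 7**2*(-1) = 49*(-1) = -49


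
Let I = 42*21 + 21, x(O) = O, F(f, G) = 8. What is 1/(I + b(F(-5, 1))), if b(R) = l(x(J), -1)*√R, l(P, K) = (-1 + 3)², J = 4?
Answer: 903/815281 - 8*√2/815281 ≈ 0.0010937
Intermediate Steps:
l(P, K) = 4 (l(P, K) = 2² = 4)
b(R) = 4*√R
I = 903 (I = 882 + 21 = 903)
1/(I + b(F(-5, 1))) = 1/(903 + 4*√8) = 1/(903 + 4*(2*√2)) = 1/(903 + 8*√2)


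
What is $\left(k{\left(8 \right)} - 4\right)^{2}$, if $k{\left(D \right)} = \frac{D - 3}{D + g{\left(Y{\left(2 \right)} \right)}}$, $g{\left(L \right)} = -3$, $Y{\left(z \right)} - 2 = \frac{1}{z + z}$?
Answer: $9$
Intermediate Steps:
$Y{\left(z \right)} = 2 + \frac{1}{2 z}$ ($Y{\left(z \right)} = 2 + \frac{1}{z + z} = 2 + \frac{1}{2 z}$)
$k{\left(D \right)} = 1$ ($k{\left(D \right)} = \frac{D - 3}{D - 3} = \frac{-3 + D}{-3 + D} = 1$)
$\left(k{\left(8 \right)} - 4\right)^{2} = \left(1 - 4\right)^{2} = \left(-3\right)^{2} = 9$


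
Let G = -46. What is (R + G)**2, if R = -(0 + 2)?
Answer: 2304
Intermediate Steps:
R = -2 (R = -1*2 = -2)
(R + G)**2 = (-2 - 46)**2 = (-48)**2 = 2304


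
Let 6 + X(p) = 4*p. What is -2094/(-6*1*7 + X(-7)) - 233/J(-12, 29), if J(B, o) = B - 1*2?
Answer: 5878/133 ≈ 44.195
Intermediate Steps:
J(B, o) = -2 + B (J(B, o) = B - 2 = -2 + B)
X(p) = -6 + 4*p
-2094/(-6*1*7 + X(-7)) - 233/J(-12, 29) = -2094/(-6*1*7 + (-6 + 4*(-7))) - 233/(-2 - 12) = -2094/(-6*7 + (-6 - 28)) - 233/(-14) = -2094/(-42 - 34) - 233*(-1/14) = -2094/(-76) + 233/14 = -2094*(-1/76) + 233/14 = 1047/38 + 233/14 = 5878/133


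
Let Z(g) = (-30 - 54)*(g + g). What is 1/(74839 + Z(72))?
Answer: 1/62743 ≈ 1.5938e-5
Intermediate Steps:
Z(g) = -168*g
1/(74839 + Z(72)) = 1/(74839 - 168*72) = 1/(74839 - 12096) = 1/62743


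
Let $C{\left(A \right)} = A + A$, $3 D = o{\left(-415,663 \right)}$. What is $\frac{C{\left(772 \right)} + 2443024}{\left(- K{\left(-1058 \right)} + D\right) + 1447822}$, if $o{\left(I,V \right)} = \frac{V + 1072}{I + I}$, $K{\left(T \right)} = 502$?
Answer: $\frac{1217394864}{720765013} \approx 1.689$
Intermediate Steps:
$o{\left(I,V \right)} = \frac{1072 + V}{2 I}$
$D = - \frac{347}{498}$ ($D = \frac{\frac{1}{2} \frac{1}{-415} \left(1072 + 663\right)}{3} = \frac{\frac{1}{2} \left(- \frac{1}{415}\right) 1735}{3} = \frac{1}{3} \left(- \frac{347}{166}\right) = - \frac{347}{498} \approx -0.69679$)
$C{\left(A \right)} = 2 A$
$\frac{C{\left(772 \right)} + 2443024}{\left(- K{\left(-1058 \right)} + D\right) + 1447822} = \frac{2 \cdot 772 + 2443024}{\left(\left(-1\right) 502 - \frac{347}{498}\right) + 1447822} = \frac{1544 + 2443024}{\left(-502 - \frac{347}{498}\right) + 1447822} = \frac{2444568}{- \frac{250343}{498} + 1447822} = \frac{2444568}{\frac{720765013}{498}} = 2444568 \cdot \frac{498}{720765013} = \frac{1217394864}{720765013}$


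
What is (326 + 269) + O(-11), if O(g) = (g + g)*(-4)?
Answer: 683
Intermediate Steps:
O(g) = -8*g (O(g) = (2*g)*(-4) = -8*g)
(326 + 269) + O(-11) = (326 + 269) - 8*(-11) = 595 + 88 = 683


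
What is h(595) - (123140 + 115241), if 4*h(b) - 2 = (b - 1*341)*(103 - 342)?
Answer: -253557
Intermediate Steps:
h(b) = 81501/4 - 239*b/4 (h(b) = 1/2 + ((b - 1*341)*(103 - 342))/4 = 1/2 + ((b - 341)*(-239))/4 = 1/2 + ((-341 + b)*(-239))/4 = 1/2 + (81499 - 239*b)/4 = 1/2 + (81499/4 - 239*b/4) = 81501/4 - 239*b/4)
h(595) - (123140 + 115241) = (81501/4 - 239/4*595) - (123140 + 115241) = (81501/4 - 142205/4) - 1*238381 = -15176 - 238381 = -253557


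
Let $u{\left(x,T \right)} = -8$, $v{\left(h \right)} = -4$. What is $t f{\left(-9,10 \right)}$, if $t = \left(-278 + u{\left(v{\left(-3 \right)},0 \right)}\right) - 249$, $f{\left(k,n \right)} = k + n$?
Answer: $-535$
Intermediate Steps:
$t = -535$ ($t = \left(-278 - 8\right) - 249 = -286 - 249 = -535$)
$t f{\left(-9,10 \right)} = - 535 \left(-9 + 10\right) = \left(-535\right) 1 = -535$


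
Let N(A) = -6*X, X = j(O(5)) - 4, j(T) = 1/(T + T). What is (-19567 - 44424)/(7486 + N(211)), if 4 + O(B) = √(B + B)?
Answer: -961400784/112860283 + 63991*√10/112860283 ≈ -8.5167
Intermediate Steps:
O(B) = -4 + √2*√B (O(B) = -4 + √(B + B) = -4 + √(2*B) = -4 + √2*√B)
j(T) = 1/(2*T)
X = -4 + 1/(2*(-4 + √10)) (X = 1/(2*(-4 + √2*√5)) - 4 = 1/(2*(-4 + √10)) - 4 = -4 + 1/(2*(-4 + √10)) ≈ -4.5969)
N(A) = 26 + √10/2 (N(A) = -6*(-13/3 - √10/12) = 26 + √10/2)
(-19567 - 44424)/(7486 + N(211)) = (-19567 - 44424)/(7486 + (26 + √10/2)) = -63991/(7512 + √10/2)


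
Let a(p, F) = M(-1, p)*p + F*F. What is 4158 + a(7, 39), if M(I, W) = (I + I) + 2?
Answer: 5679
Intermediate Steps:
M(I, W) = 2 + 2*I (M(I, W) = 2*I + 2 = 2 + 2*I)
a(p, F) = F² (a(p, F) = (2 + 2*(-1))*p + F*F = (2 - 2)*p + F² = 0*p + F² = 0 + F² = F²)
4158 + a(7, 39) = 4158 + 39² = 4158 + 1521 = 5679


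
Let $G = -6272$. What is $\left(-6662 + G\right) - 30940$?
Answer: $-43874$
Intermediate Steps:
$\left(-6662 + G\right) - 30940 = \left(-6662 - 6272\right) - 30940 = -12934 - 30940 = -43874$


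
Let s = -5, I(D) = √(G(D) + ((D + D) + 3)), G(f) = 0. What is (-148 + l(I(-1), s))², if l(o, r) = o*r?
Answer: 23409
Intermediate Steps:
I(D) = √(3 + 2*D) (I(D) = √(0 + ((D + D) + 3)) = √(0 + (2*D + 3)) = √(0 + (3 + 2*D)) = √(3 + 2*D))
(-148 + l(I(-1), s))² = (-148 + √(3 + 2*(-1))*(-5))² = (-148 + √(3 - 2)*(-5))² = (-148 + √1*(-5))² = (-148 + 1*(-5))² = (-148 - 5)² = (-153)² = 23409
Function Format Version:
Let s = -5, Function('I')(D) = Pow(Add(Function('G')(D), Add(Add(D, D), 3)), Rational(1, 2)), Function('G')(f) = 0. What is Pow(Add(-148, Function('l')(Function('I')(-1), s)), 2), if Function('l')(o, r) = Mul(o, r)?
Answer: 23409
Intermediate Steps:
Function('I')(D) = Pow(Add(3, Mul(2, D)), Rational(1, 2)) (Function('I')(D) = Pow(Add(0, Add(Add(D, D), 3)), Rational(1, 2)) = Pow(Add(0, Add(Mul(2, D), 3)), Rational(1, 2)) = Pow(Add(0, Add(3, Mul(2, D))), Rational(1, 2)) = Pow(Add(3, Mul(2, D)), Rational(1, 2)))
Pow(Add(-148, Function('l')(Function('I')(-1), s)), 2) = Pow(Add(-148, Mul(Pow(Add(3, Mul(2, -1)), Rational(1, 2)), -5)), 2) = Pow(Add(-148, Mul(Pow(Add(3, -2), Rational(1, 2)), -5)), 2) = Pow(Add(-148, Mul(Pow(1, Rational(1, 2)), -5)), 2) = Pow(Add(-148, Mul(1, -5)), 2) = Pow(Add(-148, -5), 2) = Pow(-153, 2) = 23409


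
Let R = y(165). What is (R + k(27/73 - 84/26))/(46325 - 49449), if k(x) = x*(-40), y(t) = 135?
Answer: -236715/2964676 ≈ -0.079845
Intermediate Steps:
R = 135
k(x) = -40*x
(R + k(27/73 - 84/26))/(46325 - 49449) = (135 - 40*(27/73 - 84/26))/(46325 - 49449) = (135 - 40*(27*(1/73) - 84*1/26))/(-3124) = (135 - 40*(27/73 - 42/13))*(-1/3124) = (135 - 40*(-2715/949))*(-1/3124) = (135 + 108600/949)*(-1/3124) = (236715/949)*(-1/3124) = -236715/2964676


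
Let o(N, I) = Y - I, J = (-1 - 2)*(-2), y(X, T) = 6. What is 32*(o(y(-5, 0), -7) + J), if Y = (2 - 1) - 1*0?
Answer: 448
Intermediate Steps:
Y = 1 (Y = 1 + 0 = 1)
J = 6 (J = -3*(-2) = 6)
o(N, I) = 1 - I
32*(o(y(-5, 0), -7) + J) = 32*((1 - 1*(-7)) + 6) = 32*((1 + 7) + 6) = 32*(8 + 6) = 32*14 = 448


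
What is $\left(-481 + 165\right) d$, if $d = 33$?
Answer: $-10428$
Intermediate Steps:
$\left(-481 + 165\right) d = \left(-481 + 165\right) 33 = \left(-316\right) 33 = -10428$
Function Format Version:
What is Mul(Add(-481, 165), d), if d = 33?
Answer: -10428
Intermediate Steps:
Mul(Add(-481, 165), d) = Mul(Add(-481, 165), 33) = Mul(-316, 33) = -10428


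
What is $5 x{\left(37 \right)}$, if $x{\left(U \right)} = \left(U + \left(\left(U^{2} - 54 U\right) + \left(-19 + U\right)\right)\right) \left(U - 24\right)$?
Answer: $-37310$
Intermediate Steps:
$x{\left(U \right)} = \left(-24 + U\right) \left(-19 + U^{2} - 52 U\right)$ ($x{\left(U \right)} = \left(U - \left(19 - U^{2} + 53 U\right)\right) \left(-24 + U\right) = \left(-19 + U^{2} - 52 U\right) \left(-24 + U\right) = \left(-24 + U\right) \left(-19 + U^{2} - 52 U\right)$)
$5 x{\left(37 \right)} = 5 \left(456 + 37^{3} - 76 \cdot 37^{2} + 1229 \cdot 37\right) = 5 \left(456 + 50653 - 104044 + 45473\right) = 5 \left(-7462\right) = -37310$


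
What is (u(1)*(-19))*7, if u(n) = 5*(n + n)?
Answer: -1330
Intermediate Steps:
u(n) = 10*n (u(n) = 5*(2*n) = 10*n)
(u(1)*(-19))*7 = ((10*1)*(-19))*7 = (10*(-19))*7 = -190*7 = -1330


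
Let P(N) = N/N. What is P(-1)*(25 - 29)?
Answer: -4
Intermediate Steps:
P(N) = 1
P(-1)*(25 - 29) = 1*(25 - 29) = 1*(-4) = -4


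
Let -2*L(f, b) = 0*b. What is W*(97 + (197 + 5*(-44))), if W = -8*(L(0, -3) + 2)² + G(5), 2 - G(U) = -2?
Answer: -2072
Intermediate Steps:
L(f, b) = 0 (L(f, b) = -0*b = -½*0 = 0)
G(U) = 4 (G(U) = 2 - 1*(-2) = 2 + 2 = 4)
W = -28 (W = -8*(0 + 2)² + 4 = -8*2² + 4 = -8*4 + 4 = -32 + 4 = -28)
W*(97 + (197 + 5*(-44))) = -28*(97 + (197 + 5*(-44))) = -28*(97 + (197 - 220)) = -28*(97 - 23) = -28*74 = -2072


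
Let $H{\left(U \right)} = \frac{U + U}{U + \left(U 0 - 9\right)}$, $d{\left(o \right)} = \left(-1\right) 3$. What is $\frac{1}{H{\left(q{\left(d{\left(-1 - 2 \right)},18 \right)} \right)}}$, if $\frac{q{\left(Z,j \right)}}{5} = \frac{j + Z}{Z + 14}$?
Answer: $- \frac{4}{25} \approx -0.16$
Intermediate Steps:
$d{\left(o \right)} = -3$
$q{\left(Z,j \right)} = \frac{5 \left(Z + j\right)}{14 + Z}$ ($q{\left(Z,j \right)} = 5 \frac{j + Z}{Z + 14} = 5 \frac{Z + j}{14 + Z} = \frac{5 \left(Z + j\right)}{14 + Z}$)
$H{\left(U \right)} = \frac{2 U}{-9 + U}$ ($H{\left(U \right)} = \frac{2 U}{U + \left(0 - 9\right)} = \frac{2 U}{U - 9} = \frac{2 U}{-9 + U}$)
$\frac{1}{H{\left(q{\left(d{\left(-1 - 2 \right)},18 \right)} \right)}} = \frac{1}{2 \frac{5 \left(-3 + 18\right)}{14 - 3} \frac{1}{-9 + \frac{5 \left(-3 + 18\right)}{14 - 3}}} = \frac{1}{2 \cdot 5 \cdot \frac{1}{11} \cdot 15 \frac{1}{-9 + 5 \cdot \frac{1}{11} \cdot 15}} = \frac{1}{2 \cdot \frac{75}{11} \frac{1}{-9 + \frac{75}{11}}} = \frac{1}{2 \cdot \frac{75}{11} \frac{1}{- \frac{24}{11}}} = \frac{1}{2 \cdot \frac{75}{11} \left(- \frac{11}{24}\right)} = \frac{1}{- \frac{25}{4}} = - \frac{4}{25}$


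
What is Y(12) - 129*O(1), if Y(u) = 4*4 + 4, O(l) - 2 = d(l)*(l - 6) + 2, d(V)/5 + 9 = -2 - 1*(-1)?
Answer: -32746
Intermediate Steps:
d(V) = -50 (d(V) = -45 + 5*(-2 - 1*(-1)) = -45 + 5*(-2 + 1) = -45 + 5*(-1) = -45 - 5 = -50)
O(l) = 304 - 50*l (O(l) = 2 + (-50*(l - 6) + 2) = 2 + (-50*(-6 + l) + 2) = 2 + ((300 - 50*l) + 2) = 2 + (302 - 50*l) = 304 - 50*l)
Y(u) = 20 (Y(u) = 16 + 4 = 20)
Y(12) - 129*O(1) = 20 - 129*(304 - 50*1) = 20 - 129*(304 - 50) = 20 - 129*254 = 20 - 32766 = -32746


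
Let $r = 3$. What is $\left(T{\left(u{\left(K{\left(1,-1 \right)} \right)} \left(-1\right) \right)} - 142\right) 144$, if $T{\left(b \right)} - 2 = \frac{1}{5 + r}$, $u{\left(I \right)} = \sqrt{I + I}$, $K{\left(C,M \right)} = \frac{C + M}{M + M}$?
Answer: $-20142$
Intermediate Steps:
$K{\left(C,M \right)} = \frac{C + M}{2 M}$
$u{\left(I \right)} = \sqrt{2} \sqrt{I}$ ($u{\left(I \right)} = \sqrt{2 I} = \sqrt{2} \sqrt{I}$)
$T{\left(b \right)} = \frac{17}{8}$ ($T{\left(b \right)} = 2 + \frac{1}{5 + 3} = 2 + \frac{1}{8} = \frac{17}{8}$)
$\left(T{\left(u{\left(K{\left(1,-1 \right)} \right)} \left(-1\right) \right)} - 142\right) 144 = \left(\frac{17}{8} - 142\right) 144 = \left(- \frac{1119}{8}\right) 144 = -20142$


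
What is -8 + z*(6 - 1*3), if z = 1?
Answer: -5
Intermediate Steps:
-8 + z*(6 - 1*3) = -8 + 1*(6 - 1*3) = -8 + 1*(6 - 3) = -8 + 1*3 = -8 + 3 = -5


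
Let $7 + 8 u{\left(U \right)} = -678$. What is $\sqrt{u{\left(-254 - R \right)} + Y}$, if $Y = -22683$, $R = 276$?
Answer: $\frac{i \sqrt{364298}}{4} \approx 150.89 i$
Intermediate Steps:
$u{\left(U \right)} = - \frac{685}{8}$ ($u{\left(U \right)} = - \frac{7}{8} + \frac{1}{8} \left(-678\right) = - \frac{7}{8} - \frac{339}{4} = - \frac{685}{8}$)
$\sqrt{u{\left(-254 - R \right)} + Y} = \sqrt{- \frac{685}{8} - 22683} = \sqrt{- \frac{182149}{8}} = \frac{i \sqrt{364298}}{4}$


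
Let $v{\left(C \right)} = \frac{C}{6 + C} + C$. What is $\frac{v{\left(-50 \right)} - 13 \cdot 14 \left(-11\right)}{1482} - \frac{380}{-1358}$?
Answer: $\frac{11790237}{7379372} \approx 1.5977$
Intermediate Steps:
$v{\left(C \right)} = C + \frac{C}{6 + C}$
$\frac{v{\left(-50 \right)} - 13 \cdot 14 \left(-11\right)}{1482} - \frac{380}{-1358} = \frac{- \frac{50 \left(7 - 50\right)}{6 - 50} - 13 \cdot 14 \left(-11\right)}{1482} - \frac{380}{-1358} = \left(\left(-50\right) \frac{1}{-44} \left(-43\right) - 182 \left(-11\right)\right) \frac{1}{1482} - - \frac{190}{679} = \left(\left(-50\right) \left(- \frac{1}{44}\right) \left(-43\right) - -2002\right) \frac{1}{1482} + \frac{190}{679} = \left(- \frac{1075}{22} + 2002\right) \frac{1}{1482} + \frac{190}{679} = \frac{42969}{22} \cdot \frac{1}{1482} + \frac{190}{679} = \frac{14323}{10868} + \frac{190}{679} = \frac{11790237}{7379372}$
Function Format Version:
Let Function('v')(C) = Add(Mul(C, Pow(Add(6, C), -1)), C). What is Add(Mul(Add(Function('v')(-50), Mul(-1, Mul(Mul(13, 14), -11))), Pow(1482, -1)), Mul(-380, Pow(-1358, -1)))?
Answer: Rational(11790237, 7379372) ≈ 1.5977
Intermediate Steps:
Function('v')(C) = Add(C, Mul(C, Pow(Add(6, C), -1)))
Add(Mul(Add(Function('v')(-50), Mul(-1, Mul(Mul(13, 14), -11))), Pow(1482, -1)), Mul(-380, Pow(-1358, -1))) = Add(Mul(Add(Mul(-50, Pow(Add(6, -50), -1), Add(7, -50)), Mul(-1, Mul(Mul(13, 14), -11))), Pow(1482, -1)), Mul(-380, Pow(-1358, -1))) = Add(Mul(Add(Mul(-50, Pow(-44, -1), -43), Mul(-1, Mul(182, -11))), Rational(1, 1482)), Mul(-380, Rational(-1, 1358))) = Add(Mul(Add(Mul(-50, Rational(-1, 44), -43), Mul(-1, -2002)), Rational(1, 1482)), Rational(190, 679)) = Add(Mul(Add(Rational(-1075, 22), 2002), Rational(1, 1482)), Rational(190, 679)) = Add(Mul(Rational(42969, 22), Rational(1, 1482)), Rational(190, 679)) = Add(Rational(14323, 10868), Rational(190, 679)) = Rational(11790237, 7379372)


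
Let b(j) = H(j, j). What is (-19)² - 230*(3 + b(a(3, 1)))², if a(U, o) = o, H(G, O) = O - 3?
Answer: 131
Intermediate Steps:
H(G, O) = -3 + O
b(j) = -3 + j
(-19)² - 230*(3 + b(a(3, 1)))² = (-19)² - 230*(3 + (-3 + 1))² = 361 - 230*(3 - 2)² = 361 - 230*1² = 361 - 230*1 = 361 - 230 = 131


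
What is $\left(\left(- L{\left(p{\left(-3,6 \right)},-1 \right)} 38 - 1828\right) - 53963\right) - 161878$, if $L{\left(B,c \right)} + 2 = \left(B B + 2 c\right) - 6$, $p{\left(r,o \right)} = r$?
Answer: $-217631$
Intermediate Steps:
$L{\left(B,c \right)} = -8 + B^{2} + 2 c$ ($L{\left(B,c \right)} = -2 - \left(6 - 2 c - B B\right) = -2 - \left(6 - B^{2} - 2 c\right) = -2 + \left(-6 + B^{2} + 2 c\right) = -8 + B^{2} + 2 c$)
$\left(\left(- L{\left(p{\left(-3,6 \right)},-1 \right)} 38 - 1828\right) - 53963\right) - 161878 = \left(\left(- (-8 + \left(-3\right)^{2} + 2 \left(-1\right)) 38 - 1828\right) - 53963\right) - 161878 = \left(\left(- (-8 + 9 - 2) 38 - 1828\right) - 53963\right) - 161878 = \left(\left(\left(-1\right) \left(-1\right) 38 - 1828\right) - 53963\right) - 161878 = \left(\left(1 \cdot 38 - 1828\right) - 53963\right) - 161878 = \left(\left(38 - 1828\right) - 53963\right) - 161878 = \left(-1790 - 53963\right) - 161878 = -55753 - 161878 = -217631$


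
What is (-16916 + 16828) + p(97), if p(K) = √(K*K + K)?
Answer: -88 + 7*√194 ≈ 9.4987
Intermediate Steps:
p(K) = √(K + K²) (p(K) = √(K² + K) = √(K + K²))
(-16916 + 16828) + p(97) = (-16916 + 16828) + √(97*(1 + 97)) = -88 + √(97*98) = -88 + √9506 = -88 + 7*√194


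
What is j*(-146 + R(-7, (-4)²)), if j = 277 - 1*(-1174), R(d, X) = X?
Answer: -188630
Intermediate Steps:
j = 1451 (j = 277 + 1174 = 1451)
j*(-146 + R(-7, (-4)²)) = 1451*(-146 + (-4)²) = 1451*(-146 + 16) = 1451*(-130) = -188630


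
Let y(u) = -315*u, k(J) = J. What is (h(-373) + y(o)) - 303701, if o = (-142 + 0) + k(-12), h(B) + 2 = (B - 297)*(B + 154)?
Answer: -108463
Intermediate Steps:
h(B) = -2 + (-297 + B)*(154 + B) (h(B) = -2 + (B - 297)*(B + 154) = -2 + (-297 + B)*(154 + B))
o = -154 (o = (-142 + 0) - 12 = -142 - 12 = -154)
(h(-373) + y(o)) - 303701 = ((-45740 + (-373)² - 143*(-373)) - 315*(-154)) - 303701 = ((-45740 + 139129 + 53339) + 48510) - 303701 = (146728 + 48510) - 303701 = 195238 - 303701 = -108463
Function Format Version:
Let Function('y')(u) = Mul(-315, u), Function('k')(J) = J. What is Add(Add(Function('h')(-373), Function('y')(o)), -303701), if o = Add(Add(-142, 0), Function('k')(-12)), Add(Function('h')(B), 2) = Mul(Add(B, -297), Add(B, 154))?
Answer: -108463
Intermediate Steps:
Function('h')(B) = Add(-2, Mul(Add(-297, B), Add(154, B))) (Function('h')(B) = Add(-2, Mul(Add(B, -297), Add(B, 154))) = Add(-2, Mul(Add(-297, B), Add(154, B))))
o = -154 (o = Add(Add(-142, 0), -12) = Add(-142, -12) = -154)
Add(Add(Function('h')(-373), Function('y')(o)), -303701) = Add(Add(Add(-45740, Pow(-373, 2), Mul(-143, -373)), Mul(-315, -154)), -303701) = Add(Add(Add(-45740, 139129, 53339), 48510), -303701) = Add(Add(146728, 48510), -303701) = Add(195238, -303701) = -108463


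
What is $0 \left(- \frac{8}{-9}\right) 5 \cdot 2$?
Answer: $0$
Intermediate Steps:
$0 \left(- \frac{8}{-9}\right) 5 \cdot 2 = 0 \left(\left(-8\right) \left(- \frac{1}{9}\right)\right) 5 \cdot 2 = 0 \cdot \frac{8}{9} \cdot 5 \cdot 2 = 0 \cdot 5 \cdot 2 = 0 \cdot 2 = 0$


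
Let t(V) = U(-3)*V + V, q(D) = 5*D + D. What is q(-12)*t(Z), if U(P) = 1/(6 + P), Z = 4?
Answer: -384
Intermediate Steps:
q(D) = 6*D
t(V) = 4*V/3 (t(V) = V/(6 - 3) + V = V/3 + V = 4*V/3)
q(-12)*t(Z) = (6*(-12))*((4/3)*4) = -72*16/3 = -384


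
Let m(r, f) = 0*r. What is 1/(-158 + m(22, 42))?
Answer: -1/158 ≈ -0.0063291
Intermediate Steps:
m(r, f) = 0
1/(-158 + m(22, 42)) = 1/(-158 + 0) = 1/(-158) = -1/158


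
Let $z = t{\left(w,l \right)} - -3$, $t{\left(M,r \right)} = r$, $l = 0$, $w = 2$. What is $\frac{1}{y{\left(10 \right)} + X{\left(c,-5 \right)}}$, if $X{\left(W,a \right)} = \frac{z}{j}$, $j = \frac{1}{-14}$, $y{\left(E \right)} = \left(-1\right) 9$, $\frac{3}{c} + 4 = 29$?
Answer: $- \frac{1}{51} \approx -0.019608$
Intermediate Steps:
$c = \frac{3}{25}$ ($c = \frac{3}{-4 + 29} = \frac{3}{25} \approx 0.12$)
$y{\left(E \right)} = -9$
$j = - \frac{1}{14} \approx -0.071429$
$z = 3$ ($z = 0 - -3 = 0 + 3 = 3$)
$X{\left(W,a \right)} = -42$ ($X{\left(W,a \right)} = \frac{3}{- \frac{1}{14}} = 3 \left(-14\right) = -42$)
$\frac{1}{y{\left(10 \right)} + X{\left(c,-5 \right)}} = \frac{1}{-9 - 42} = \frac{1}{-51} = - \frac{1}{51}$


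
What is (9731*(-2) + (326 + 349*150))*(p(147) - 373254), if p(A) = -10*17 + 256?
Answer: -12394401952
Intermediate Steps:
p(A) = 86 (p(A) = -170 + 256 = 86)
(9731*(-2) + (326 + 349*150))*(p(147) - 373254) = (9731*(-2) + (326 + 349*150))*(86 - 373254) = (-19462 + (326 + 52350))*(-373168) = (-19462 + 52676)*(-373168) = 33214*(-373168) = -12394401952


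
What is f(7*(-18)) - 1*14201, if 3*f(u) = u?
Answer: -14243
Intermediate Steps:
f(u) = u/3
f(7*(-18)) - 1*14201 = (7*(-18))/3 - 1*14201 = (⅓)*(-126) - 14201 = -42 - 14201 = -14243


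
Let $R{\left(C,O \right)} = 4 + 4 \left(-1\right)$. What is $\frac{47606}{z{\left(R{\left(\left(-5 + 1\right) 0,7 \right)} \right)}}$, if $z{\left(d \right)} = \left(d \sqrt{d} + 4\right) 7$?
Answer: $\frac{23803}{14} \approx 1700.2$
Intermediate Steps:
$R{\left(C,O \right)} = 0$ ($R{\left(C,O \right)} = 4 - 4 = 0$)
$z{\left(d \right)} = 28 + 7 d^{\frac{3}{2}}$ ($z{\left(d \right)} = \left(d^{\frac{3}{2}} + 4\right) 7 = \left(4 + d^{\frac{3}{2}}\right) 7 = 28 + 7 d^{\frac{3}{2}}$)
$\frac{47606}{z{\left(R{\left(\left(-5 + 1\right) 0,7 \right)} \right)}} = \frac{47606}{28 + 7 \cdot 0^{\frac{3}{2}}} = \frac{47606}{28 + 7 \cdot 0} = \frac{47606}{28 + 0} = \frac{47606}{28} = 47606 \cdot \frac{1}{28} = \frac{23803}{14}$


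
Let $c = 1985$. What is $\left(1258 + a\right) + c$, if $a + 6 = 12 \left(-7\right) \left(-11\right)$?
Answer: $4161$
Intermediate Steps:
$a = 918$ ($a = -6 + 12 \left(-7\right) \left(-11\right) = -6 - -924 = -6 + 924 = 918$)
$\left(1258 + a\right) + c = \left(1258 + 918\right) + 1985 = 2176 + 1985 = 4161$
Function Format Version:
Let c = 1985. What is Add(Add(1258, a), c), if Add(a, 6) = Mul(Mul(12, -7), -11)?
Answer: 4161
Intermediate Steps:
a = 918 (a = Add(-6, Mul(Mul(12, -7), -11)) = Add(-6, Mul(-84, -11)) = Add(-6, 924) = 918)
Add(Add(1258, a), c) = Add(Add(1258, 918), 1985) = Add(2176, 1985) = 4161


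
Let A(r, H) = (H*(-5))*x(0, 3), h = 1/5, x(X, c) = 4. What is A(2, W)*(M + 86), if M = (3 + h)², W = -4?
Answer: 38496/5 ≈ 7699.2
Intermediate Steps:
h = ⅕ ≈ 0.20000
A(r, H) = -20*H (A(r, H) = (H*(-5))*4 = -5*H*4 = -20*H)
M = 256/25 (M = (3 + ⅕)² = (16/5)² = 256/25 ≈ 10.240)
A(2, W)*(M + 86) = (-20*(-4))*(256/25 + 86) = 80*(2406/25) = 38496/5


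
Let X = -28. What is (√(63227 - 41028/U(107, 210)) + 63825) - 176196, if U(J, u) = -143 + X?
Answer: -112371 + √206204055/57 ≈ -1.1212e+5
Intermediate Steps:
U(J, u) = -171 (U(J, u) = -143 - 28 = -171)
(√(63227 - 41028/U(107, 210)) + 63825) - 176196 = (√(63227 - 41028/(-171)) + 63825) - 176196 = (√(63227 - 41028*(-1/171)) + 63825) - 176196 = (√(63227 + 13676/57) + 63825) - 176196 = (√(3617615/57) + 63825) - 176196 = (√206204055/57 + 63825) - 176196 = (63825 + √206204055/57) - 176196 = -112371 + √206204055/57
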